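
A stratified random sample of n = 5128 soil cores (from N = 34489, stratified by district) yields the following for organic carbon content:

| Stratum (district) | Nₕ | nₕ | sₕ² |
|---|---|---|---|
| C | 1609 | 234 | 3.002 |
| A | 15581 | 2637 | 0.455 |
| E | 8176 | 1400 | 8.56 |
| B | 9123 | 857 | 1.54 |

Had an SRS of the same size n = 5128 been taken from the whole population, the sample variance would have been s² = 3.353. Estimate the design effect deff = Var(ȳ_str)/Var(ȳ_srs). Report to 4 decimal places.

Var(ȳ_str) = Σ Wₕ²(1−fₕ)sₕ²/nₕ with Wₕ = Nₕ/34489:
  C: (1609/34489)²·(1−234/1609)·3.002/234 = 2.3861205 × 10^-5
  A: (15581/34489)²·(1−2637/15581)·0.455/2637 = 2.9255255 × 10^-5
  E: (8176/34489)²·(1−1400/8176)·8.56/1400 = 2.84773 × 10^-4
  B: (9123/34489)²·(1−857/9123)·1.54/857 = 1.1392309 × 10^-4
  → Var(ȳ_str) = 4.5181255 × 10^-4.
Var(ȳ_srs) = (1 − 5128/34489)·3.353/5128 = 5.5664175 × 10^-4.
deff = (4.5181255 × 10^-4) / (5.5664175 × 10^-4) = 0.8117.

0.8117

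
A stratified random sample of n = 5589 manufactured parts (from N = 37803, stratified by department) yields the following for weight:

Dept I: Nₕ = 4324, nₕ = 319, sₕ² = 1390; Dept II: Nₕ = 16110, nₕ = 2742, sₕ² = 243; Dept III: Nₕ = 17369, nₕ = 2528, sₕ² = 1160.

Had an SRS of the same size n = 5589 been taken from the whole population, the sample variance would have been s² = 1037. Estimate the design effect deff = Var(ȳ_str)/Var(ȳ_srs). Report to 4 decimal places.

Var(ȳ_str) = Σ Wₕ²(1−fₕ)sₕ²/nₕ with Wₕ = Nₕ/37803:
  Dept I: (4324/37803)²·(1−319/4324)·1390/319 = 0.052803145
  Dept II: (16110/37803)²·(1−2742/16110)·243/2742 = 0.013355135
  Dept III: (17369/37803)²·(1−2528/17369)·1160/2528 = 0.082768744
  → Var(ȳ_str) = 0.14892702.
Var(ȳ_srs) = (1 − 5589/37803)·1037/5589 = 0.15811135.
deff = 0.14892702 / 0.15811135 = 0.9419.

0.9419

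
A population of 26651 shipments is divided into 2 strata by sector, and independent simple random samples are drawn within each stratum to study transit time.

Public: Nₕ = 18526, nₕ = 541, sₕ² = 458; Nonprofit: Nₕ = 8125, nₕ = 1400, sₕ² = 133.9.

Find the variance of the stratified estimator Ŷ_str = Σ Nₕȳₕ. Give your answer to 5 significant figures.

2.8730 × 10^8

Var(Ŷ_str) = Σₕ Nₕ²(1 − fₕ)sₕ²/nₕ.
Public: 18526²·(1 − 541/18526)·458/541 = 2.8207222 × 10^8.
Nonprofit: 8125²·(1 − 1400/8125)·133.9/1400 = 5.2259855 × 10^6.
Sum = 2.8729821 × 10^8.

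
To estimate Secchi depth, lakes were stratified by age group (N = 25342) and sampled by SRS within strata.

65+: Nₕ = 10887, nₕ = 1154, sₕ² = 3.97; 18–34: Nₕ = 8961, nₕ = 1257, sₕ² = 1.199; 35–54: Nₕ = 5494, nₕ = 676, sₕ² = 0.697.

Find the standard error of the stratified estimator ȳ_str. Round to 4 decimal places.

Var(ȳ_str) = Σₕ Wₕ²(1 − fₕ)sₕ²/nₕ with Wₕ = Nₕ/N, N = 25342.
65+: Wₕ = 0.42960303; term = 0.42960303²·(1 − 0.10599798)·3.97/1154 = 5.6762024 × 10^-4.
18–34: Wₕ = 0.35360271; term = 0.35360271²·(1 − 0.14027452)·1.199/1257 = 1.0253565 × 10^-4.
35–54: Wₕ = 0.21679425; term = 0.21679425²·(1 − 0.12304332)·0.697/676 = 4.2497145 × 10^-5.
Sum = 7.1265304 × 10^-4.
SE = √(7.1265304 × 10^-4) = 0.0267.

0.0267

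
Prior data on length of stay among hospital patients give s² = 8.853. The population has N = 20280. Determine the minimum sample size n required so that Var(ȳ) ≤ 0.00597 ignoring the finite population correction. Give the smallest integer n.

1483

Without fpc, n₀ = s²/D = 8.853/0.00597 = 1482.9146.
Rounding up, n = 1483.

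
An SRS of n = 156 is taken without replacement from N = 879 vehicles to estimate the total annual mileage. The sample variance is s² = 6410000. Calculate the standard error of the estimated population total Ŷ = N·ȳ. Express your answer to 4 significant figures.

Var(Ŷ) = N²·Var(ȳ) = N²·(1 − n/N)·s²/n.
f = 156/879 = 0.17747440; Var(ȳ) = 0.82252560·6410000/156 = 33797.366.
Var(Ŷ) = 879² · 33797.366 = 2.6113231 × 10^10.
SE(Ŷ) = √(2.6113231 × 10^10) = 161600.

161600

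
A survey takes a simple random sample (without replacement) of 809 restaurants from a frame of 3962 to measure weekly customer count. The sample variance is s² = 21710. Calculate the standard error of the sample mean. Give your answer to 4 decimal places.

4.6213

Under SRS without replacement, Var(ȳ) = (1 − f)·s²/n with f = n/N = 809/3962 = 0.20418980.
Var(ȳ) = (1 − 0.20418980)·21710/809 = 0.79581020·26.8356 = 21.356044.
SE(ȳ) = √(21.356044) = 4.6213.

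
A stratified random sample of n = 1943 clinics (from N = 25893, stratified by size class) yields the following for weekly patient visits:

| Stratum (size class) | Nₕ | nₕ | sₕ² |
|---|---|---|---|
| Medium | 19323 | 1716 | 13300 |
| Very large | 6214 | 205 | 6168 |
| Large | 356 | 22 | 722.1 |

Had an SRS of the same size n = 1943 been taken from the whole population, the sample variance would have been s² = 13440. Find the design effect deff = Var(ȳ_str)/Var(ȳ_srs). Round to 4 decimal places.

Var(ȳ_str) = Σ Wₕ²(1−fₕ)sₕ²/nₕ with Wₕ = Nₕ/25893:
  Medium: (19323/25893)²·(1−1716/19323)·13300/1716 = 3.9330506
  Very large: (6214/25893)²·(1−205/6214)·6168/205 = 1.6757114
  Large: (356/25893)²·(1−22/356)·722.1/22 = 0.0058211178
  → Var(ȳ_str) = 5.6145831.
Var(ȳ_srs) = (1 − 1943/25893)·13440/1943 = 6.3980792.
deff = 5.6145831 / 6.3980792 = 0.8775.

0.8775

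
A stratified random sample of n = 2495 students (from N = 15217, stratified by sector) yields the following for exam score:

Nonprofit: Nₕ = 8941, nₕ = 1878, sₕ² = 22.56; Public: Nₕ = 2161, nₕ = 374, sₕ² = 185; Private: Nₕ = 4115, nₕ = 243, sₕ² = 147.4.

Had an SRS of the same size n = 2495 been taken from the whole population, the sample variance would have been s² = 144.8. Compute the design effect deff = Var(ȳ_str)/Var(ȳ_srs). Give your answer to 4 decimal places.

Var(ȳ_str) = Σ Wₕ²(1−fₕ)sₕ²/nₕ with Wₕ = Nₕ/15217:
  Nonprofit: (8941/15217)²·(1−1878/8941)·22.56/1878 = 0.003276127
  Public: (2161/15217)²·(1−374/2161)·185/374 = 0.008249381
  Private: (4115/15217)²·(1−243/4115)·147.4/243 = 0.041738642
  → Var(ȳ_str) = 0.05326415.
Var(ȳ_srs) = (1 − 2495/15217)·144.8/2495 = 0.048520399.
deff = 0.05326415 / 0.048520399 = 1.0978.

1.0978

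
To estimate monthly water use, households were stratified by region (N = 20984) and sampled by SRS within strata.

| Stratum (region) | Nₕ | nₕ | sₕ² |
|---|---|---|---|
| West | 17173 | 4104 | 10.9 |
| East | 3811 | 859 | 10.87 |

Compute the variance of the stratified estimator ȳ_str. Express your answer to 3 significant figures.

0.00168

Var(ȳ_str) = Σₕ Wₕ²(1 − fₕ)sₕ²/nₕ with Wₕ = Nₕ/N, N = 20984.
West: Wₕ = 0.81838544; term = 0.81838544²·(1 − 0.23897979)·10.9/4104 = 0.0013537271.
East: Wₕ = 0.18161456; term = 0.18161456²·(1 − 0.22540016)·10.87/859 = 3.2330701 × 10^-4.
Sum = 0.0016770341.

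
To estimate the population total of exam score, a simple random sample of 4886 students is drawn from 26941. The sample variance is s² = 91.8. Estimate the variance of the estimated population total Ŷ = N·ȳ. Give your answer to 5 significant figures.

1.1164 × 10^7

Var(Ŷ) = N²·Var(ȳ) = N²·(1 − n/N)·s²/n.
f = 4886/26941 = 0.18135927; Var(ȳ) = 0.81864073·91.8/4886 = 0.015380929.
Var(Ŷ) = 26941² · 0.015380929 = 1.1163747 × 10^7.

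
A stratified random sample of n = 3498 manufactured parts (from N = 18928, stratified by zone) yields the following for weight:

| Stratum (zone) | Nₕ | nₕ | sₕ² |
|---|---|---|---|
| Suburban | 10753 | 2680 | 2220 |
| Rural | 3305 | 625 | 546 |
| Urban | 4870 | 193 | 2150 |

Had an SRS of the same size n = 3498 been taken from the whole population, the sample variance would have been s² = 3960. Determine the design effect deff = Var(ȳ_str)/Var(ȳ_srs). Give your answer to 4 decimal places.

1.0083

Var(ȳ_str) = Σ Wₕ²(1−fₕ)sₕ²/nₕ with Wₕ = Nₕ/18928:
  Suburban: (10753/18928)²·(1−2680/10753)·2220/2680 = 0.20071199
  Rural: (3305/18928)²·(1−625/3305)·546/625 = 0.021597796
  Urban: (4870/18928)²·(1−193/4870)·2150/193 = 0.70821974
  → Var(ȳ_str) = 0.93052953.
Var(ȳ_srs) = (1 − 3498/18928)·3960/3498 = 0.92286161.
deff = 0.93052953 / 0.92286161 = 1.0083.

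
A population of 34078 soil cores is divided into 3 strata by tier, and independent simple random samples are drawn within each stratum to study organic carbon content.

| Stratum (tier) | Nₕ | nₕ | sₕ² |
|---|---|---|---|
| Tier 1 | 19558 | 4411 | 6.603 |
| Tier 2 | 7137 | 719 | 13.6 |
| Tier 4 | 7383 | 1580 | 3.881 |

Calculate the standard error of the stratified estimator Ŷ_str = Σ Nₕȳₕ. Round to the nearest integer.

Var(Ŷ_str) = Σₕ Nₕ²(1 − fₕ)sₕ²/nₕ.
Tier 1: 19558²·(1 − 4411/19558)·6.603/4411 = 443460.87.
Tier 2: 7137²·(1 − 719/7137)·13.6/719 = 866413.93.
Tier 4: 7383²·(1 − 1580/7383)·3.881/1580 = 105237.86.
Sum = 1.4151127 × 10^6.
SE = √(1.4151127 × 10^6) = 1190.

1190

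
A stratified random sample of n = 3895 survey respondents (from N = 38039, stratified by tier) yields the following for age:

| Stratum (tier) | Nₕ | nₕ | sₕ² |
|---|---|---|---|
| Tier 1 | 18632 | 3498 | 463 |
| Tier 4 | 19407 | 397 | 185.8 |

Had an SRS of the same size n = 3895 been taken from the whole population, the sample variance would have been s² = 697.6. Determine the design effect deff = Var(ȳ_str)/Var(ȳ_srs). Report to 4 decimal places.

Var(ȳ_str) = Σ Wₕ²(1−fₕ)sₕ²/nₕ with Wₕ = Nₕ/38039:
  Tier 1: (18632/38039)²·(1−3498/18632)·463/3498 = 0.025793852
  Tier 4: (19407/38039)²·(1−397/19407)·185.8/397 = 0.11932668
  → Var(ȳ_str) = 0.14512053.
Var(ȳ_srs) = (1 − 3895/38039)·697.6/3895 = 0.16076234.
deff = 0.14512053 / 0.16076234 = 0.9027.

0.9027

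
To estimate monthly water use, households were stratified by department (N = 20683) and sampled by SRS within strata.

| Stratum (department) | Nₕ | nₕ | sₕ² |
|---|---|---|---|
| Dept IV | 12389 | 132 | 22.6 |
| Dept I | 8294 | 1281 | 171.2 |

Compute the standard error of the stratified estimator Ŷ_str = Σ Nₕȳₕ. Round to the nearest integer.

Var(Ŷ_str) = Σₕ Nₕ²(1 − fₕ)sₕ²/nₕ.
Dept IV: 12389²·(1 − 132/12389)·22.6/132 = 2.5998898 × 10^7.
Dept I: 8294²·(1 − 1281/8294)·171.2/1281 = 7.7736056 × 10^6.
Sum = 3.3772504 × 10^7.
SE = √(3.3772504 × 10^7) = 5811.

5811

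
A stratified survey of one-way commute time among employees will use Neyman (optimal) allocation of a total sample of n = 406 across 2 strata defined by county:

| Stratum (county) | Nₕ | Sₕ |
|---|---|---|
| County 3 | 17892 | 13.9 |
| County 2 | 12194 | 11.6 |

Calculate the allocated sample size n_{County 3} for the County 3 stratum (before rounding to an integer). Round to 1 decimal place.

258.8

Neyman allocation: nₕ = n·NₕSₕ / Σⱼ NⱼSⱼ.
Σ NⱼSⱼ = 17892·13.9 + 12194·11.6 = 390149.2.
n_{County 3} = 406·17892·13.9 / 390149.2 = 258.8.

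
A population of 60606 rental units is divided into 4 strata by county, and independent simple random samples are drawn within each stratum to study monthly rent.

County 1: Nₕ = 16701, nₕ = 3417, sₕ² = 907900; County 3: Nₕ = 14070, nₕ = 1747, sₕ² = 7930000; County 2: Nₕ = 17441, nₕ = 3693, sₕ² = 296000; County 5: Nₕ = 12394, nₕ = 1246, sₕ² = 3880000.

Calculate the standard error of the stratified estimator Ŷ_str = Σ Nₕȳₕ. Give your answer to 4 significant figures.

1.138 × 10^6

Var(Ŷ_str) = Σₕ Nₕ²(1 − fₕ)sₕ²/nₕ.
County 1: 16701²·(1 − 3417/16701)·907900/3417 = 5.8947363 × 10^10.
County 3: 14070²·(1 − 1747/14070)·7930000/1747 = 7.8702917 × 10^11.
County 2: 17441²·(1 − 3693/17441)·296000/3693 = 1.9218669 × 10^10.
County 5: 12394²·(1 − 1246/12394)·3880000/1246 = 4.3025124 × 10^11.
Sum = 1.2954464 × 10^12.
SE = √(1.2954464 × 10^12) = 1.138 × 10^6.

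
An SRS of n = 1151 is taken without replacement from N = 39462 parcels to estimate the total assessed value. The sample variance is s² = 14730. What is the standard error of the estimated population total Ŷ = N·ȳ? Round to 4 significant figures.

Var(Ŷ) = N²·Var(ȳ) = N²·(1 − n/N)·s²/n.
f = 1151/39462 = 0.02916730; Var(ȳ) = 0.97083270·14730/1151 = 12.424297.
Var(Ŷ) = 39462² · 12.424297 = 1.934773 × 10^10.
SE(Ŷ) = √(1.934773 × 10^10) = 139100.

139100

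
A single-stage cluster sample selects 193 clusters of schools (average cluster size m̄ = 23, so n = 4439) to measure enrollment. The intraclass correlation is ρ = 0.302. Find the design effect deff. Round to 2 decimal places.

7.64

deff = 1 + (23 − 1)·0.302 = 1 + 6.644 = 7.644.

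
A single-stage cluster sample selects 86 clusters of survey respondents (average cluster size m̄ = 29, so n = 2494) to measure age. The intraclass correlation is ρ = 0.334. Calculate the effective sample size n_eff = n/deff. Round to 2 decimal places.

240.92

deff = 1 + (29 − 1)·0.334 = 1 + 9.352 = 10.352.
n_eff = 2494 / 10.352 = 240.92.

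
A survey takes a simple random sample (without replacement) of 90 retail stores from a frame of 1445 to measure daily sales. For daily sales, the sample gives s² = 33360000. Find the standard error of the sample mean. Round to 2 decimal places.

Under SRS without replacement, Var(ȳ) = (1 − f)·s²/n with f = n/N = 90/1445 = 0.06228374.
Var(ȳ) = (1 − 0.06228374)·33360000/90 = 0.93771626·370666.67 = 347580.16.
SE(ȳ) = √(347580.16) = 589.56.

589.56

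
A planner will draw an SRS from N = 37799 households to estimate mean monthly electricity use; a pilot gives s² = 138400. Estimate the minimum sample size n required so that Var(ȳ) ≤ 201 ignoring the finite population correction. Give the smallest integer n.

Without fpc, n₀ = s²/D = 138400/201 = 688.5572.
Rounding up, n = 689.

689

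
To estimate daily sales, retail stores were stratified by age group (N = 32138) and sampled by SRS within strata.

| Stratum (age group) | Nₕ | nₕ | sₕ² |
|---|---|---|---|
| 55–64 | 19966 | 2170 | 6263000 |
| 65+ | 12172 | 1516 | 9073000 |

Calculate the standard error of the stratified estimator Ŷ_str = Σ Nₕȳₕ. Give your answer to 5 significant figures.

Var(Ŷ_str) = Σₕ Nₕ²(1 − fₕ)sₕ²/nₕ.
55–64: 19966²·(1 − 2170/19966)·6263000/2170 = 1.0255011 × 10^12.
65+: 12172²·(1 − 1516/12172)·9073000/1516 = 7.7626117 × 10^11.
Sum = 1.8017623 × 10^12.
SE = √(1.8017623 × 10^12) = 1.3423 × 10^6.

1.3423 × 10^6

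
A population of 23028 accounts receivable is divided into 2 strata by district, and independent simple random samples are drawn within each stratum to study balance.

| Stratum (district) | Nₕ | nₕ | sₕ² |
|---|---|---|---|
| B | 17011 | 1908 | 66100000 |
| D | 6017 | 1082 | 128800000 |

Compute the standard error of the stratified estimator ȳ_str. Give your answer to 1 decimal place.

153.1

Var(ȳ_str) = Σₕ Wₕ²(1 − fₕ)sₕ²/nₕ with Wₕ = Nₕ/N, N = 23028.
B: Wₕ = 0.73870940; term = 0.73870940²·(1 − 0.11216272)·66100000/1908 = 16784.319.
D: Wₕ = 0.26129060; term = 0.26129060²·(1 − 0.17982383)·128800000/1082 = 6665.6626.
Sum = 23449.982.
SE = √(23449.982) = 153.1.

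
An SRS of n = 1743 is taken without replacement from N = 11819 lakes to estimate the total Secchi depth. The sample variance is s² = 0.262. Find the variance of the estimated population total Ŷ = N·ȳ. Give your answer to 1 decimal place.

17900.8

Var(Ŷ) = N²·Var(ȳ) = N²·(1 − n/N)·s²/n.
f = 1743/11819 = 0.14747441; Var(ȳ) = 0.85252559·0.262/1743 = 1.2814785 × 10^-4.
Var(Ŷ) = 11819² · (1.2814785 × 10^-4) = 17900.814.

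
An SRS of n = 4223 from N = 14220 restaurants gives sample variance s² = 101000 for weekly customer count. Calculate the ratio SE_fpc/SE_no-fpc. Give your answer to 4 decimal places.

f = n/N = 4223/14220 = 0.29697609.
SE_no-fpc = √(s²/n) = 4.8904649; SE_fpc = √((1−f)s²/n) = 4.1004847.
Ratio = √(1−f) = 0.83846521.

0.8385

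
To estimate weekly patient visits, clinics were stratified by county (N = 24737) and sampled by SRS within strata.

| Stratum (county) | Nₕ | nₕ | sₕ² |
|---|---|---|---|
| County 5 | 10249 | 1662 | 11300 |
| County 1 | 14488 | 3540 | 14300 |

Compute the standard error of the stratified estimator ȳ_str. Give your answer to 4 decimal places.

1.4230

Var(ȳ_str) = Σₕ Wₕ²(1 − fₕ)sₕ²/nₕ with Wₕ = Nₕ/N, N = 24737.
County 5: Wₕ = 0.41431863; term = 0.41431863²·(1 − 0.16216216)·11300/1662 = 0.97785919.
County 1: Wₕ = 0.58568137; term = 0.58568137²·(1 − 0.24434014)·14300/3540 = 1.047085.
Sum = 2.0249442.
SE = √(2.0249442) = 1.4230.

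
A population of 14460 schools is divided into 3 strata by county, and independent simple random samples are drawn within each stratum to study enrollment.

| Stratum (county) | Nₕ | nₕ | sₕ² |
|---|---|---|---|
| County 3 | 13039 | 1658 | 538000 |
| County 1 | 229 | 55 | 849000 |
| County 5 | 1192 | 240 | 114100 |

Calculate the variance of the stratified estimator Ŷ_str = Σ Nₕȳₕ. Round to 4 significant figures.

Var(Ŷ_str) = Σₕ Nₕ²(1 − fₕ)sₕ²/nₕ.
County 3: 13039²·(1 − 1658/13039)·538000/1658 = 4.8152901 × 10^10.
County 1: 229²·(1 − 55/229)·849000/55 = 6.1507735 × 10^8.
County 5: 1192²·(1 − 240/1192)·114100/240 = 5.3949523 × 10^8.
Sum = 4.9307474 × 10^10.

4.931 × 10^10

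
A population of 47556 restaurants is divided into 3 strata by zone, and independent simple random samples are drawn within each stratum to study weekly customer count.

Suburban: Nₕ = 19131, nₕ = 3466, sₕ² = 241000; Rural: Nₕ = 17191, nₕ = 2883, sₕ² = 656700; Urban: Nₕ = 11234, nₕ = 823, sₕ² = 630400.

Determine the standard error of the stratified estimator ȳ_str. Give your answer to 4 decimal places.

Var(ȳ_str) = Σₕ Wₕ²(1 − fₕ)sₕ²/nₕ with Wₕ = Nₕ/N, N = 47556.
Suburban: Wₕ = 0.40228362; term = 0.40228362²·(1 − 0.18117192)·241000/3466 = 9.2139514.
Rural: Wₕ = 0.36148961; term = 0.36148961²·(1 − 0.16770403)·656700/2883 = 24.773753.
Urban: Wₕ = 0.23622676; term = 0.23622676²·(1 − 0.07325975)·630400/823 = 39.612532.
Sum = 73.600236.
SE = √(73.600236) = 8.5791.

8.5791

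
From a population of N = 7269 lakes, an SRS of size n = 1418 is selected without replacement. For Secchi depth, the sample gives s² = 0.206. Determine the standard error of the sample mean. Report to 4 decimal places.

Under SRS without replacement, Var(ȳ) = (1 − f)·s²/n with f = n/N = 1418/7269 = 0.19507498.
Var(ȳ) = (1 − 0.19507498)·0.206/1418 = 0.80492502·1.4527504 × 10^-4 = 1.1693551 × 10^-4.
SE(ȳ) = √(1.1693551 × 10^-4) = 0.0108.

0.0108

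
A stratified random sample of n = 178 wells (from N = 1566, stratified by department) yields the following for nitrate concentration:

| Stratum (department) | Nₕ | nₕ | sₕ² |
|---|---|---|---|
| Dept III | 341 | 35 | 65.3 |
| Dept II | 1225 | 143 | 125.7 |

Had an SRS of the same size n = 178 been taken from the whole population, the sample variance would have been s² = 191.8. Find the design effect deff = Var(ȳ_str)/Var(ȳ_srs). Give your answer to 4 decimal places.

0.5806

Var(ȳ_str) = Σ Wₕ²(1−fₕ)sₕ²/nₕ with Wₕ = Nₕ/1566:
  Dept III: (341/1566)²·(1−35/341)·65.3/35 = 0.079384813
  Dept II: (1225/1566)²·(1−143/1225)·125.7/143 = 0.47509348
  → Var(ȳ_str) = 0.55447829.
Var(ȳ_srs) = (1 − 178/1566)·191.8/178 = 0.95505044.
deff = 0.55447829 / 0.95505044 = 0.5806.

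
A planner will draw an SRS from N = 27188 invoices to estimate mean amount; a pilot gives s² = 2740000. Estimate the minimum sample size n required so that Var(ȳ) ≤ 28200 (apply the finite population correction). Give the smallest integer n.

Without fpc, n₀ = s²/D = 2740000/28200 = 97.1631.
With fpc, (1 − n/N)·s²/n ≤ D requires n ≥ n₀/(1 + n₀/N) = 97.1631/(1 + 97.1631/27188) = 96.8171.
Rounding up, n = 97.

97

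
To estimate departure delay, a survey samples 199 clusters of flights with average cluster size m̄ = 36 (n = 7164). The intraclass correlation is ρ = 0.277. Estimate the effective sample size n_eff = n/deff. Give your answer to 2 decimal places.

669.85

deff = 1 + (36 − 1)·0.277 = 1 + 9.695 = 10.695.
n_eff = 7164 / 10.695 = 669.85.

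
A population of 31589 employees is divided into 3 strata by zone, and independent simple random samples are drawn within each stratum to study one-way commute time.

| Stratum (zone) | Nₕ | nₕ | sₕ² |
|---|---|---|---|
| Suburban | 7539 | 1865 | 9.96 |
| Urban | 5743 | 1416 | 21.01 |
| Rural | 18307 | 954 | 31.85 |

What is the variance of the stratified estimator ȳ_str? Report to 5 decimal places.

Var(ȳ_str) = Σₕ Wₕ²(1 − fₕ)sₕ²/nₕ with Wₕ = Nₕ/N, N = 31589.
Suburban: Wₕ = 0.23865903; term = 0.23865903²·(1 − 0.24738029)·9.96/1865 = 2.289348 × 10^-4.
Urban: Wₕ = 0.18180379; term = 0.18180379²·(1 − 0.24656103)·21.01/1416 = 3.6950197 × 10^-4.
Rural: Wₕ = 0.57953718; term = 0.57953718²·(1 − 0.05211121)·31.85/954 = 0.010628722.
Sum = 0.011227159.

0.01123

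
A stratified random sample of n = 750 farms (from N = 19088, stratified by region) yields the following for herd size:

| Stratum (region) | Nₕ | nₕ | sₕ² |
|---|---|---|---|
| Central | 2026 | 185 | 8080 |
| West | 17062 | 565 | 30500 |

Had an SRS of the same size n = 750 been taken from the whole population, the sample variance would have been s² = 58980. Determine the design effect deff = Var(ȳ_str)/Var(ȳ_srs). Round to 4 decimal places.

0.5579

Var(ȳ_str) = Σ Wₕ²(1−fₕ)sₕ²/nₕ with Wₕ = Nₕ/19088:
  Central: (2026/19088)²·(1−185/2026)·8080/185 = 0.44710756
  West: (17062/19088)²·(1−565/17062)·30500/565 = 41.702823
  → Var(ȳ_str) = 42.149931.
Var(ȳ_srs) = (1 − 750/19088)·58980/750 = 75.550101.
deff = 42.149931 / 75.550101 = 0.5579.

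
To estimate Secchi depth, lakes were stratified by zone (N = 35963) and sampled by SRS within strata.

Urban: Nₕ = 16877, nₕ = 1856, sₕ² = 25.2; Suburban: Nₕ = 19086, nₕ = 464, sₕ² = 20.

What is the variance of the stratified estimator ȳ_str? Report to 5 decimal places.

0.01451

Var(ȳ_str) = Σₕ Wₕ²(1 − fₕ)sₕ²/nₕ with Wₕ = Nₕ/N, N = 35963.
Urban: Wₕ = 0.46928788; term = 0.46928788²·(1 − 0.10997215)·25.2/1856 = 0.0026613674.
Suburban: Wₕ = 0.53071212; term = 0.53071212²·(1 − 0.02431101)·20/464 = 0.011845174.
Sum = 0.014506541.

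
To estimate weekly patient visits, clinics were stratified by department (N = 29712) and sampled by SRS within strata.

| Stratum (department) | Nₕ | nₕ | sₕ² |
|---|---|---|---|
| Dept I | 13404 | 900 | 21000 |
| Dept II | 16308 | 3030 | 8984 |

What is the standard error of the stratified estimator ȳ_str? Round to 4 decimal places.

2.2709

Var(ȳ_str) = Σₕ Wₕ²(1 − fₕ)sₕ²/nₕ with Wₕ = Nₕ/N, N = 29712.
Dept I: Wₕ = 0.45113086; term = 0.45113086²·(1 − 0.06714414)·21000/900 = 4.4299252.
Dept II: Wₕ = 0.54886914; term = 0.54886914²·(1 − 0.18579838)·8984/3030 = 0.72727173.
Sum = 5.1571969.
SE = √(5.1571969) = 2.2709.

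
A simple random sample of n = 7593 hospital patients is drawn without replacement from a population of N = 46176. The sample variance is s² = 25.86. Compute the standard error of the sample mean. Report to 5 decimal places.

0.05335

Under SRS without replacement, Var(ȳ) = (1 − f)·s²/n with f = n/N = 7593/46176 = 0.16443607.
Var(ȳ) = (1 − 0.16443607)·25.86/7593 = 0.83556393·0.0034057685 = 0.0028457373.
SE(ȳ) = √(0.0028457373) = 0.05335.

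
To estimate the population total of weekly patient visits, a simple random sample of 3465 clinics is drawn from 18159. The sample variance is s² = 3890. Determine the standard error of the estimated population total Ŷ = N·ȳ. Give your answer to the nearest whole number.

Var(Ŷ) = N²·Var(ȳ) = N²·(1 − n/N)·s²/n.
f = 3465/18159 = 0.19081447; Var(ȳ) = 0.80918553·3890/3465 = 0.90843628.
Var(Ŷ) = 18159² · 0.90843628 = 2.9955621 × 10^8.
SE(Ŷ) = √(2.9955621 × 10^8) = 17308.

17308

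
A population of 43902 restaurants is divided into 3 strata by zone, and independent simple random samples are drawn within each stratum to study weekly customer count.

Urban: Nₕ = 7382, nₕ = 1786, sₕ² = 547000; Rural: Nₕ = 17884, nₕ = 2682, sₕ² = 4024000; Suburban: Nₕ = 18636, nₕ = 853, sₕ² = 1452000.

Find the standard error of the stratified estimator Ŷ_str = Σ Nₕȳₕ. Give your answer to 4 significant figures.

992300

Var(Ŷ_str) = Σₕ Nₕ²(1 − fₕ)sₕ²/nₕ.
Urban: 7382²·(1 − 1786/7382)·547000/1786 = 1.2651954 × 10^10.
Rural: 17884²·(1 − 2682/17884)·4024000/2682 = 4.0791022 × 10^11.
Suburban: 18636²·(1 − 853/18636)·1452000/853 = 5.6412496 × 10^11.
Sum = 9.8468713 × 10^11.
SE = √(9.8468713 × 10^11) = 992300.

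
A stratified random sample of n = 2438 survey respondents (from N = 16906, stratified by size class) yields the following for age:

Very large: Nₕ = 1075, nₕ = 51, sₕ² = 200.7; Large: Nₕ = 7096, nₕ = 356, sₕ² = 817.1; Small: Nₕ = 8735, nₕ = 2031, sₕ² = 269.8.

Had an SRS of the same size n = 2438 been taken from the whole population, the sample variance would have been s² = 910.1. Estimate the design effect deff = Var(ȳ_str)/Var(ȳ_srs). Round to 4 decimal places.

1.3349

Var(ȳ_str) = Σ Wₕ²(1−fₕ)sₕ²/nₕ with Wₕ = Nₕ/16906:
  Very large: (1075/16906)²·(1−51/1075)·200.7/51 = 0.015156673
  Large: (7096/16906)²·(1−356/7096)·817.1/356 = 0.38407584
  Small: (8735/16906)²·(1−2031/8735)·269.8/2031 = 0.027217436
  → Var(ȳ_str) = 0.42644995.
Var(ȳ_srs) = (1 − 2438/16906)·910.1/2438 = 0.31946483.
deff = 0.42644995 / 0.31946483 = 1.3349.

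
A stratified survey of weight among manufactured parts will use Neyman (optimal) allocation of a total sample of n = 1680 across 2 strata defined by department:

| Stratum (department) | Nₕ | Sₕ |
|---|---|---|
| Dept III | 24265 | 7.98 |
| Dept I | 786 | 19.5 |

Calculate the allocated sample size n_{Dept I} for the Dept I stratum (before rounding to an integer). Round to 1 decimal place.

Neyman allocation: nₕ = n·NₕSₕ / Σⱼ NⱼSⱼ.
Σ NⱼSⱼ = 24265·7.98 + 786·19.5 = 208961.7.
n_{Dept I} = 1680·786·19.5 / 208961.7 = 123.2.

123.2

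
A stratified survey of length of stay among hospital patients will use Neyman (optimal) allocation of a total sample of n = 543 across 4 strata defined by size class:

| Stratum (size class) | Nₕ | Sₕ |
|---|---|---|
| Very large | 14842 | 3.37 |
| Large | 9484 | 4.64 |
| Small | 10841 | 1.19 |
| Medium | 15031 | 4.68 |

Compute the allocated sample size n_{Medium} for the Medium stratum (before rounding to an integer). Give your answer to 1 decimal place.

215.5

Neyman allocation: nₕ = n·NₕSₕ / Σⱼ NⱼSⱼ.
Σ NⱼSⱼ = 14842·3.37 + 9484·4.64 + 10841·1.19 + 15031·4.68 = 177269.17.
n_{Medium} = 543·15031·4.68 / 177269.17 = 215.5.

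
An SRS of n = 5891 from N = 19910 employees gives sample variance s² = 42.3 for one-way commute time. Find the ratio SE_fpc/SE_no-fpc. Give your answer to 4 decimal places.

f = n/N = 5891/19910 = 0.29588147.
SE_no-fpc = √(s²/n) = 0.084737505; SE_fpc = √((1−f)s²/n) = 0.071104741.
Ratio = √(1−f) = 0.83911771.

0.8391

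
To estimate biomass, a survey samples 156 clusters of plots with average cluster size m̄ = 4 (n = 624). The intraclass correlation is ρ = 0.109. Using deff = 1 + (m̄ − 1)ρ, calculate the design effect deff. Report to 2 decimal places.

1.33

deff = 1 + (4 − 1)·0.109 = 1 + 0.327 = 1.327.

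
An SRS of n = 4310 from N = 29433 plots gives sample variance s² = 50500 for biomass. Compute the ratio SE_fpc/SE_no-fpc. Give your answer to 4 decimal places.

f = n/N = 4310/29433 = 0.14643427.
SE_no-fpc = √(s²/n) = 3.4230012; SE_fpc = √((1−f)s²/n) = 3.1624636.
Ratio = √(1−f) = 0.92388621.

0.9239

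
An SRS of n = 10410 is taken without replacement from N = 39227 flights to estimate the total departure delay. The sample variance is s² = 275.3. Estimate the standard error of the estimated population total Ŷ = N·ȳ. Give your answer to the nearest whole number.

5468

Var(Ŷ) = N²·Var(ȳ) = N²·(1 − n/N)·s²/n.
f = 10410/39227 = 0.26537844; Var(ȳ) = 0.73462156·275.3/10410 = 0.0194276.
Var(Ŷ) = 39227² · 0.0194276 = 2.9894366 × 10^7.
SE(Ŷ) = √(2.9894366 × 10^7) = 5468.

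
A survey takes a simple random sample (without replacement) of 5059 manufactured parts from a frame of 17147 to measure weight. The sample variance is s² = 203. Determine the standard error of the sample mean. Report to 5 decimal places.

0.16819

Under SRS without replacement, Var(ȳ) = (1 − f)·s²/n with f = n/N = 5059/17147 = 0.29503703.
Var(ȳ) = (1 − 0.29503703)·203/5059 = 0.70496297·0.040126507 = 0.028287702.
SE(ȳ) = √(0.028287702) = 0.16819.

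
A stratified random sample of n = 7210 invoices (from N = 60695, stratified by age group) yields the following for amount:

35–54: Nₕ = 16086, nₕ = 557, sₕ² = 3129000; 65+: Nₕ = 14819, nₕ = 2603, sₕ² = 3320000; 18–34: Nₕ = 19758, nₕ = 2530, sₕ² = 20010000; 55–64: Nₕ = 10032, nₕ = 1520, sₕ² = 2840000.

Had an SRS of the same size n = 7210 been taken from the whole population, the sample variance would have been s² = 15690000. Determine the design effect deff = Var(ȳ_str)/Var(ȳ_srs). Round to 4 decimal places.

0.6350

Var(ȳ_str) = Σ Wₕ²(1−fₕ)sₕ²/nₕ with Wₕ = Nₕ/60695:
  35–54: (16086/60695)²·(1−557/16086)·3129000/557 = 380.92203
  65+: (14819/60695)²·(1−2603/14819)·3320000/2603 = 62.676683
  18–34: (19758/60695)²·(1−2530/19758)·20010000/2530 = 730.80007
  55–64: (10032/60695)²·(1−1520/10032)·2840000/1520 = 43.309988
  → Var(ȳ_str) = 1217.7088.
Var(ȳ_srs) = (1 − 7210/60695)·15690000/7210 = 1917.6386.
deff = 1217.7088 / 1917.6386 = 0.6350.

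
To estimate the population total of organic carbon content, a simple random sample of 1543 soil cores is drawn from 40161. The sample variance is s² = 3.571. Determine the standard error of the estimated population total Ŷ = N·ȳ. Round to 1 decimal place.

Var(Ŷ) = N²·Var(ȳ) = N²·(1 − n/N)·s²/n.
f = 1543/40161 = 0.03842036; Var(ȳ) = 0.96157964·3.571/1543 = 0.0022254056.
Var(Ŷ) = 40161² · 0.0022254056 = 3.5893699 × 10^6.
SE(Ŷ) = √(3.5893699 × 10^6) = 1894.6.

1894.6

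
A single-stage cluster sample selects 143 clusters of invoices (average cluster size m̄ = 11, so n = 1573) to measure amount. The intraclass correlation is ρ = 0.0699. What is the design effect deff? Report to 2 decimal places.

1.70

deff = 1 + (11 − 1)·0.0699 = 1 + 0.699 = 1.699.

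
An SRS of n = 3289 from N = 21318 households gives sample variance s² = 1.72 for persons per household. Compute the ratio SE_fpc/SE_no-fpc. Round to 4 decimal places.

0.9196

f = n/N = 3289/21318 = 0.15428277.
SE_no-fpc = √(s²/n) = 0.022868216; SE_fpc = √((1−f)s²/n) = 0.021030271.
Ratio = √(1−f) = 0.91962886.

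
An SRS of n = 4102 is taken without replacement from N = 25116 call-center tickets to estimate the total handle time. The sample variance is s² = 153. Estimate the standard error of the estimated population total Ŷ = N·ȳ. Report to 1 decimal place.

4436.9

Var(Ŷ) = N²·Var(ȳ) = N²·(1 − n/N)·s²/n.
f = 4102/25116 = 0.16332219; Var(ȳ) = 0.83667781·153/4102 = 0.031207144.
Var(Ŷ) = 25116² · 0.031207144 = 1.9685886 × 10^7.
SE(Ŷ) = √(1.9685886 × 10^7) = 4436.9.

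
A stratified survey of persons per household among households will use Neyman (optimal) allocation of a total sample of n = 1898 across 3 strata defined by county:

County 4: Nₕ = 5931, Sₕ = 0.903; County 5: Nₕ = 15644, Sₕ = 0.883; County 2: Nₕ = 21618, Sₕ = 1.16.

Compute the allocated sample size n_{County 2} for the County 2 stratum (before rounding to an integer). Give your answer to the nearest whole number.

1076

Neyman allocation: nₕ = n·NₕSₕ / Σⱼ NⱼSⱼ.
Σ NⱼSⱼ = 5931·0.903 + 15644·0.883 + 21618·1.16 = 44246.225.
n_{County 2} = 1898·21618·1.16 / 44246.225 = 1076.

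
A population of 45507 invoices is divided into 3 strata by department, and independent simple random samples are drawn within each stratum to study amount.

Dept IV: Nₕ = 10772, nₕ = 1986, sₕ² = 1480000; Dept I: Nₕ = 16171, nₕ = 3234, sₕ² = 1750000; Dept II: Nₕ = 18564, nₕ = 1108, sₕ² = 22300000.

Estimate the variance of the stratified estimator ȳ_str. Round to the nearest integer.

Var(ȳ_str) = Σₕ Wₕ²(1 − fₕ)sₕ²/nₕ with Wₕ = Nₕ/N, N = 45507.
Dept IV: Wₕ = 0.23671084; term = 0.23671084²·(1 − 0.18436688)·1480000/1986 = 34.057566.
Dept I: Wₕ = 0.35535192; term = 0.35535192²·(1 − 0.19998763)·1750000/3234 = 54.665343.
Dept II: Wₕ = 0.40793724; term = 0.40793724²·(1 − 0.05968541)·22300000/1108 = 3149.3794.
Sum = 3238.1023.

3238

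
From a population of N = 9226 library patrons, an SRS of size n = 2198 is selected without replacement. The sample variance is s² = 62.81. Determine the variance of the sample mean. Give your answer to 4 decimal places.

Under SRS without replacement, Var(ȳ) = (1 − f)·s²/n with f = n/N = 2198/9226 = 0.23823976.
Var(ȳ) = (1 − 0.23823976)·62.81/2198 = 0.76176024·0.028575978 = 0.021768044.

0.0218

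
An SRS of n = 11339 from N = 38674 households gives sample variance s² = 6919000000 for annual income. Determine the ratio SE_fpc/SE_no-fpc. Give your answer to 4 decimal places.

f = n/N = 11339/38674 = 0.29319439.
SE_no-fpc = √(s²/n) = 781.14973; SE_fpc = √((1−f)s²/n) = 656.72611.
Ratio = √(1−f) = 0.84071732.

0.8407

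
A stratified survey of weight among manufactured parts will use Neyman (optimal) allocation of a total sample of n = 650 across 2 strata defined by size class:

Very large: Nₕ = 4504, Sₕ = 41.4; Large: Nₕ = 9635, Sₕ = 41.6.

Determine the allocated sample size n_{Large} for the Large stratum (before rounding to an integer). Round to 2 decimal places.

Neyman allocation: nₕ = n·NₕSₕ / Σⱼ NⱼSⱼ.
Σ NⱼSⱼ = 4504·41.4 + 9635·41.6 = 587281.6.
n_{Large} = 650·9635·41.6 / 587281.6 = 443.62.

443.62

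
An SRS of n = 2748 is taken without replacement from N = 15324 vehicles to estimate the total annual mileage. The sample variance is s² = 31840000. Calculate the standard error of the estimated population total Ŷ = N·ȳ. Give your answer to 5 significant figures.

1.4943 × 10^6

Var(Ŷ) = N²·Var(ȳ) = N²·(1 − n/N)·s²/n.
f = 2748/15324 = 0.17932655; Var(ȳ) = 0.82067345·31840000/2748 = 9508.822.
Var(Ŷ) = 15324² · 9508.822 = 2.2329089 × 10^12.
SE(Ŷ) = √(2.2329089 × 10^12) = 1.4943 × 10^6.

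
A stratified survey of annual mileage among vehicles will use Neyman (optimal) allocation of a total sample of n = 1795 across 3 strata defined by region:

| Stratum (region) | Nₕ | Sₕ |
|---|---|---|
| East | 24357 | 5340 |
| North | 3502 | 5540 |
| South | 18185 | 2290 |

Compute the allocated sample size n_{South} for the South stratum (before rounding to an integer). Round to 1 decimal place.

Neyman allocation: nₕ = n·NₕSₕ / Σⱼ NⱼSⱼ.
Σ NⱼSⱼ = 24357·5340 + 3502·5540 + 18185·2290 = 1.9111111 × 10^8.
n_{South} = 1795·18185·2290 / (1.9111111 × 10^8) = 391.1.

391.1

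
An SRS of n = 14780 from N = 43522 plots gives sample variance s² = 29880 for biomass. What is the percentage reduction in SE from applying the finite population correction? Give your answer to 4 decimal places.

f = n/N = 14780/43522 = 0.33959836.
SE_no-fpc = √(s²/n) = 1.4218477; SE_fpc = √((1−f)s²/n) = 1.1554659.
Ratio = √(1−f) = 0.81265099. Reduction = 100·(1 − 0.81265099) = 18.7349%.

18.7349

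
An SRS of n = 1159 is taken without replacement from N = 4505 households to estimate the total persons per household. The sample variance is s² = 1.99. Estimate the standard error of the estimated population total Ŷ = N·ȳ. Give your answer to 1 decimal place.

160.9

Var(Ŷ) = N²·Var(ȳ) = N²·(1 − n/N)·s²/n.
f = 1159/4505 = 0.25726970; Var(ȳ) = 0.74273030·1.99/1159 = 0.001275266.
Var(Ŷ) = 4505² · 0.001275266 = 25881.555.
SE(Ŷ) = √(25881.555) = 160.9.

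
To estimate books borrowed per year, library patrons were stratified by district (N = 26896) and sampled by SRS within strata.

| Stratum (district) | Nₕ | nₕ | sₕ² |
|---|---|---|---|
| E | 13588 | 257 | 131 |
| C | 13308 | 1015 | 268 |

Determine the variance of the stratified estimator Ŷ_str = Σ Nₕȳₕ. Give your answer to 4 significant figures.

Var(Ŷ_str) = Σₕ Nₕ²(1 − fₕ)sₕ²/nₕ.
E: 13588²·(1 − 257/13588)·131/257 = 9.2332892 × 10^7.
C: 13308²·(1 − 1015/13308)·268/1015 = 4.3195592 × 10^7.
Sum = 1.3552848 × 10^8.

1.355 × 10^8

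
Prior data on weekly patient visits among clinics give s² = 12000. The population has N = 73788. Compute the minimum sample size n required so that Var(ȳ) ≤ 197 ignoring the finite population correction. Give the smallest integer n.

Without fpc, n₀ = s²/D = 12000/197 = 60.9137.
Rounding up, n = 61.

61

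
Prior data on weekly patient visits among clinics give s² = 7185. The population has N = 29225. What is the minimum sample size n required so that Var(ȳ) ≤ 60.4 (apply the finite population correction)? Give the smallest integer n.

Without fpc, n₀ = s²/D = 7185/60.4 = 118.9570.
With fpc, (1 − n/N)·s²/n ≤ D requires n ≥ n₀/(1 + n₀/N) = 118.9570/(1 + 118.9570/29225) = 118.4748.
Rounding up, n = 119.

119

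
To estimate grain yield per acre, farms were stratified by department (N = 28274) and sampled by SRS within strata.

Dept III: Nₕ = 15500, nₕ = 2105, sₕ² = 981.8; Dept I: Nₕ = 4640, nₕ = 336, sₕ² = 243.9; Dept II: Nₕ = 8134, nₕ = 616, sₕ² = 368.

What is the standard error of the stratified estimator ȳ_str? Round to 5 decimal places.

0.43008

Var(ȳ_str) = Σₕ Wₕ²(1 − fₕ)sₕ²/nₕ with Wₕ = Nₕ/N, N = 28274.
Dept III: Wₕ = 0.54820683; term = 0.54820683²·(1 − 0.13580645)·981.8/2105 = 0.12113533.
Dept I: Wₕ = 0.16410837; term = 0.16410837²·(1 − 0.07241379)·243.9/336 = 0.018133777.
Dept II: Wₕ = 0.28768480; term = 0.28768480²·(1 − 0.07573150)·368/616 = 0.045698199.
Sum = 0.18496731.
SE = √(0.18496731) = 0.43008.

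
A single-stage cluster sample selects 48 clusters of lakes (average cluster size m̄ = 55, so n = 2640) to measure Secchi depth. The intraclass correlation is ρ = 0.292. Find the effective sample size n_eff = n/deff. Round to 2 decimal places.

157.44

deff = 1 + (55 − 1)·0.292 = 1 + 15.768 = 16.768.
n_eff = 2640 / 16.768 = 157.44.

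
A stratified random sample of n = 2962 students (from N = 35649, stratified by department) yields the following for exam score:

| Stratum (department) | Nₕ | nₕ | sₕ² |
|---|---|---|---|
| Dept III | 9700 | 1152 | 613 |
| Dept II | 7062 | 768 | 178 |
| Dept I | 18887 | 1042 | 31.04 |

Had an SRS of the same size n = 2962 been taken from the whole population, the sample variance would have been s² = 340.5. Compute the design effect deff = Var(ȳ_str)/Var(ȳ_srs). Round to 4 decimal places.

0.4812

Var(ȳ_str) = Σ Wₕ²(1−fₕ)sₕ²/nₕ with Wₕ = Nₕ/35649:
  Dept III: (9700/35649)²·(1−1152/9700)·613/1152 = 0.034717588
  Dept II: (7062/35649)²·(1−768/7062)·178/768 = 0.0081062227
  Dept I: (18887/35649)²·(1−1042/18887)·31.04/1042 = 0.0079002134
  → Var(ȳ_str) = 0.050724024.
Var(ȳ_srs) = (1 − 2962/35649)·340.5/2962 = 0.10540465.
deff = 0.050724024 / 0.10540465 = 0.4812.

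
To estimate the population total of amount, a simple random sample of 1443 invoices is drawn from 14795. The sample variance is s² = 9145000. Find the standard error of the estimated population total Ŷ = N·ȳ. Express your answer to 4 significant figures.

Var(Ŷ) = N²·Var(ȳ) = N²·(1 − n/N)·s²/n.
f = 1443/14795 = 0.09753295; Var(ȳ) = 0.90246705·9145000/1443 = 5719.3771.
Var(Ŷ) = 14795² · 5719.3771 = 1.251926 × 10^12.
SE(Ŷ) = √(1.251926 × 10^12) = 1.119 × 10^6.

1.119 × 10^6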